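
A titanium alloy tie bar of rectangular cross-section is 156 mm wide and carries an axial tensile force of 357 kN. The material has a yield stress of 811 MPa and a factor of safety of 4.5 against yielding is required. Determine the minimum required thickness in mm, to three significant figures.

t = 12.7 mm

σ_allow = 811/4.5 = 180.2 MPa.
Required area A = F/σ_allow = 357000/180.2 = 1981 mm².
t = A/w = 1981/156 = 12.70 mm.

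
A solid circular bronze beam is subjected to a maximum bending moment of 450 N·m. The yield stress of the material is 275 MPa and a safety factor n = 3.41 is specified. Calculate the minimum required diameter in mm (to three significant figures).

d = 38.4 mm

σ_allow = 275/3.41 = 80.65 MPa.
For a solid circular section σ = 32M/(πd³), so d³ = 32M/(π σ_allow) = 32×450000/(π×80.65) = 56840 mm³.
d = 38.45 mm.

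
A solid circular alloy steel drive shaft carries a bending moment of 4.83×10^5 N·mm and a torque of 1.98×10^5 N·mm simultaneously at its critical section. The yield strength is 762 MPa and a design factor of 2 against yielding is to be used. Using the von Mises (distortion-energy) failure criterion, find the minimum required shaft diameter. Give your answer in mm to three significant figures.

σ_allow = σ_y/n = 762/2 = 381.0 MPa.
For a solid shaft σ_b = 32M/(πd³) and τ = 16T/(πd³), so the von Mises stress is σ' = (16/πd³)·√(4M²+3T²).
√(4M²+3T²) = √(4×(483000)² + 3×(198000)²) = 1.025×10^6 N·mm.
d³ = 16×1.025×10^6/(π×381.0) = 13700 mm³.
d = 23.93 mm.

d = 23.9 mm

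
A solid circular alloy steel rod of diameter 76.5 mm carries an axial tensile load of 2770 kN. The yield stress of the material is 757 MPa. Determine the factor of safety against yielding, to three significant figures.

n = 1.26

A = πd²/4 = 4596 mm².
σ = F/A = 2770000/4596 = 602.7 MPa.
n = 757/602.7 = 1.256.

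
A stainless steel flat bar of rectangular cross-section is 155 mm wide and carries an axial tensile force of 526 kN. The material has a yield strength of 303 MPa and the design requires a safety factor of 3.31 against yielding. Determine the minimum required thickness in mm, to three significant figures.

t = 37.1 mm

σ_allow = 303/3.31 = 91.54 MPa.
Required area A = F/σ_allow = 526000/91.54 = 5746 mm².
t = A/w = 5746/155 = 37.07 mm.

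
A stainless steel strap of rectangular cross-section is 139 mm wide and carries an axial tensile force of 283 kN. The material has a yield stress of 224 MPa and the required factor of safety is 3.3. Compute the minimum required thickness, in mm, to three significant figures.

σ_allow = 224/3.3 = 67.88 MPa.
Required area A = F/σ_allow = 283000/67.88 = 4169 mm².
t = A/w = 4169/139 = 29.99 mm.

t = 30.0 mm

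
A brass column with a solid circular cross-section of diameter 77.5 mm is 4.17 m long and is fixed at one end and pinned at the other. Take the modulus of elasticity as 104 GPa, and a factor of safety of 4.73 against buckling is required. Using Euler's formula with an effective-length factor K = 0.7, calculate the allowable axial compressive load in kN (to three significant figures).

P_allow = 45.1 kN

I = πd⁴/64 = π×77.5⁴/64 = 1.771×10^6 mm⁴.
Effective length L_e = KL = 0.7×4.17 m = 2919 mm.
Euler critical load P_cr = π²EI/L_e² = π²×104000×1.771×10^6/2919² = 213300 N.
P_allow = P_cr/n = 213300/4.73 = 45100 N.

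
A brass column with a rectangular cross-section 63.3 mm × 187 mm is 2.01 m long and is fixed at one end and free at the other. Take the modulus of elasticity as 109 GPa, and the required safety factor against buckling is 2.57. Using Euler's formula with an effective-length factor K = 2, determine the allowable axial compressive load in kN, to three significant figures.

Buckling occurs about the weak axis: I_min = h·b³/12 = 187×63.3³/12 = 3.952×10^6 mm⁴ (b = 63.3 mm is the smaller dimension).
Effective length L_e = KL = 2×2.01 m = 4020 mm.
Euler critical load P_cr = π²EI/L_e² = π²×109000×3.952×10^6/4020² = 263100 N.
P_allow = P_cr/n = 263100/2.57 = 102400 N.

P_allow = 102 kN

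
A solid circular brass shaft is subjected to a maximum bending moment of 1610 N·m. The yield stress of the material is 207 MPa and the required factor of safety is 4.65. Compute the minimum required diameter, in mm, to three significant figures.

σ_allow = 207/4.65 = 44.52 MPa.
For a solid circular section σ = 32M/(πd³), so d³ = 32M/(π σ_allow) = 32×1610000/(π×44.52) = 368400 mm³.
d = 71.69 mm.

d = 71.7 mm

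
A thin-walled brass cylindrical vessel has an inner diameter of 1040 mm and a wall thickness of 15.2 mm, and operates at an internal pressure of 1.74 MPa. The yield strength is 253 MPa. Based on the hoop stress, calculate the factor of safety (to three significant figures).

σ_h = pD/(2t) = 1.74×1040/(2×15.2) = 59.53 MPa.
n = 253/59.53 = 4.250.

n = 4.25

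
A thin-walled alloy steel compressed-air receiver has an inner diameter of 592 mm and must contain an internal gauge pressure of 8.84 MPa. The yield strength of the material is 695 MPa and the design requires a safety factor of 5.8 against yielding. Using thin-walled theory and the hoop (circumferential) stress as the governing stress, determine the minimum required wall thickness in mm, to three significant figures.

t = 21.8 mm

σ_allow = 695/5.8 = 119.8 MPa.
Hoop stress σ_h = pD/(2t), so t = pD/(2σ_allow) = 8.84×592/(2×119.8) = 21.84 mm.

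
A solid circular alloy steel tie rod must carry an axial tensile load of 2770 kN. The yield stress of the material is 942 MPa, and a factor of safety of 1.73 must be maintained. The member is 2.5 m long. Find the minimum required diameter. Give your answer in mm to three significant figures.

d = 80.5 mm

Allowable stress σ_allow = 942/1.73 = 544.5 MPa.
Required area A = F/σ_allow = 2770000/544.5 = 5087 mm².
A = πd²/4 → d = √(4A/π) = 80.48 mm.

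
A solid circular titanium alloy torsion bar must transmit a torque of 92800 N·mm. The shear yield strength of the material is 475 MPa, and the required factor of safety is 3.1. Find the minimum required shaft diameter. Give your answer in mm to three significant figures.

Allowable shear stress τ_allow = 475/3.1 = 153.2 MPa.
For a solid shaft τ = 16T/(πd³), so d³ = 16T/(π τ_allow) = 16×92800/(π×153.2) = 3085 mm³.
d = (3085)^(1/3) = 14.56 mm.

d = 14.6 mm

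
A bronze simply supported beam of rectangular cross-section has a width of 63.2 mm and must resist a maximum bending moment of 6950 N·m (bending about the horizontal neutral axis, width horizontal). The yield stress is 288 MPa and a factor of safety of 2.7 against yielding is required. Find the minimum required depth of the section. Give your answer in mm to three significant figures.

σ_allow = 288/2.7 = 106.7 MPa.
For a rectangular section σ = 6M/(bh²), so h² = 6M/(b σ_allow) = 6×6950000/(63.2×106.7) = 6186 mm².
h = 78.65 mm.

h = 78.6 mm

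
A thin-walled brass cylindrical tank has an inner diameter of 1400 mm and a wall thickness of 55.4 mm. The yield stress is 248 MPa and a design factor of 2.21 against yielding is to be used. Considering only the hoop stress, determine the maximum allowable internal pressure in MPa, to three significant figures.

σ_allow = 248/2.21 = 112.2 MPa.
σ_h = pD/(2t) → p_allow = 2σ_allow t/D = 2×112.2×55.4/1400 = 8.881 MPa.

p_allow = 8.88 MPa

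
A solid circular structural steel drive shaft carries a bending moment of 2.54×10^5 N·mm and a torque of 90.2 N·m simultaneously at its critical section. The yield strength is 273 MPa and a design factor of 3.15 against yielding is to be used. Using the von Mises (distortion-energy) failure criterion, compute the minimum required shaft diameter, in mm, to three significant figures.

d = 31.5 mm

σ_allow = σ_y/n = 273/3.15 = 86.67 MPa.
For a solid shaft σ_b = 32M/(πd³) and τ = 16T/(πd³), so the von Mises stress is σ' = (16/πd³)·√(4M²+3T²).
√(4M²+3T²) = √(4×(254000)² + 3×(90200)²) = 531500 N·mm.
d³ = 16×531500/(π×86.67) = 31230 mm³.
d = 31.49 mm.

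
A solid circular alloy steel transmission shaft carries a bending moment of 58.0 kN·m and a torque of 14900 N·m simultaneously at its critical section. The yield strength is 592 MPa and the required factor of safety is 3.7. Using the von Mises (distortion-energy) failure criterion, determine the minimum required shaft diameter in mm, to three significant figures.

σ_allow = σ_y/n = 592/3.7 = 160.0 MPa.
For a solid shaft σ_b = 32M/(πd³) and τ = 16T/(πd³), so the von Mises stress is σ' = (16/πd³)·√(4M²+3T²).
√(4M²+3T²) = √(4×(5.800×10^7)² + 3×(1.490×10^7)²) = 1.188×10^8 N·mm.
d³ = 16×1.188×10^8/(π×160.0) = 3.783×10^6 mm³.
d = 155.8 mm.

d = 156 mm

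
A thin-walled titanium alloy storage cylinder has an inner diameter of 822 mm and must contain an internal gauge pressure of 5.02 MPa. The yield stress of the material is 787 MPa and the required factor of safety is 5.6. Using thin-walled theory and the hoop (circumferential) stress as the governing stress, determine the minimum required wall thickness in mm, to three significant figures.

σ_allow = 787/5.6 = 140.5 MPa.
Hoop stress σ_h = pD/(2t), so t = pD/(2σ_allow) = 5.02×822/(2×140.5) = 14.68 mm.

t = 14.7 mm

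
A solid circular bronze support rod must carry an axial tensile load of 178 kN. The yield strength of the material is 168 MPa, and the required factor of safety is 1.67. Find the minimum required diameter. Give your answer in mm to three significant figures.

d = 47.5 mm

Allowable stress σ_allow = 168/1.67 = 100.6 MPa.
Required area A = F/σ_allow = 178000/100.6 = 1769 mm².
A = πd²/4 → d = √(4A/π) = 47.46 mm.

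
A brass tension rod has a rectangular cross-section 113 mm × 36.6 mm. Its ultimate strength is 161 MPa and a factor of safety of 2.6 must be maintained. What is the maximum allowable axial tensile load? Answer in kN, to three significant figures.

F_allow = 256 kN

σ_allow = 161/2.6 = 61.92 MPa.
A = 113×36.6 = 4136 mm².
F_allow = σ_allow × A = 61.92×4136 = 256100 N.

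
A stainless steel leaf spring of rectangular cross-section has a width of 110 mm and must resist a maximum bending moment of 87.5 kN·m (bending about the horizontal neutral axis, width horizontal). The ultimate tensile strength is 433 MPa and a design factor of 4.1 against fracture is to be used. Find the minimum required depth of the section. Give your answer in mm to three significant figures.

σ_allow = 433/4.1 = 105.6 MPa.
For a rectangular section σ = 6M/(bh²), so h² = 6M/(b σ_allow) = 6×8.7500×10^7/(110×105.6) = 45190 mm².
h = 212.6 mm.

h = 213 mm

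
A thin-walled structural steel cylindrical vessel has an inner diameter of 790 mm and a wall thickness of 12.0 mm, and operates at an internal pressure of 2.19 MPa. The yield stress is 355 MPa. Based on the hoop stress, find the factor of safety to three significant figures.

σ_h = pD/(2t) = 2.19×790/(2×12.0) = 72.09 MPa.
n = 355/72.09 = 4.925.

n = 4.92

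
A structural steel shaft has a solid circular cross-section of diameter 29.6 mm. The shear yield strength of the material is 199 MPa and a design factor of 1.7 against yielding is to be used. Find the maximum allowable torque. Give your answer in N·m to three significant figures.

τ_allow = 199/1.7 = 117.1 MPa.
For a solid shaft T_allow = τ_allow·πd³/16; πd³/16 = π×29.6³/16 = 5092 mm³.
T_allow = 117.1×5092 = 596100 N·mm = 596.1 N·m.

T_allow = 596 N·m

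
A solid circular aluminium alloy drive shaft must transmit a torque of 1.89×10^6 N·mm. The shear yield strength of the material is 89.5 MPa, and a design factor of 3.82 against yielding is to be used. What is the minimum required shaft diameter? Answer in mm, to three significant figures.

Allowable shear stress τ_allow = 89.5/3.82 = 23.43 MPa.
For a solid shaft τ = 16T/(πd³), so d³ = 16T/(π τ_allow) = 16×1890000/(π×23.43) = 410800 mm³.
d = (410800)^(1/3) = 74.34 mm.

d = 74.3 mm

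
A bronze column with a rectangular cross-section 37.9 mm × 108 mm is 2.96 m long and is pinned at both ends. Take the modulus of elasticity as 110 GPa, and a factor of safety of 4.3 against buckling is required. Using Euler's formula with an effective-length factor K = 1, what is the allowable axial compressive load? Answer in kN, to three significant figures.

Buckling occurs about the weak axis: I_min = h·b³/12 = 108×37.9³/12 = 490000 mm⁴ (b = 37.9 mm is the smaller dimension).
Effective length L_e = KL = 1×2.96 m = 2960 mm.
Euler critical load P_cr = π²EI/L_e² = π²×110000×490000/2960² = 60710 N.
P_allow = P_cr/n = 60710/4.3 = 14120 N.

P_allow = 14.1 kN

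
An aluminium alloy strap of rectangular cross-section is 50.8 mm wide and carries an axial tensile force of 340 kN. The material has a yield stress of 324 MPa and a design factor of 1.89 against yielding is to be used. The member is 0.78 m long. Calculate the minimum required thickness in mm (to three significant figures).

t = 39.0 mm

σ_allow = 324/1.89 = 171.4 MPa.
Required area A = F/σ_allow = 340000/171.4 = 1983 mm².
t = A/w = 1983/50.8 = 39.04 mm.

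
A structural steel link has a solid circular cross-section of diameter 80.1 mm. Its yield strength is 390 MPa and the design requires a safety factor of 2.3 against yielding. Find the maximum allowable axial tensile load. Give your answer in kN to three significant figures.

σ_allow = 390/2.3 = 169.6 MPa.
A = πd²/4 = π×80.1²/4 = 5039 mm².
F_allow = σ_allow × A = 169.6×5039 = 854500 N.

F_allow = 854 kN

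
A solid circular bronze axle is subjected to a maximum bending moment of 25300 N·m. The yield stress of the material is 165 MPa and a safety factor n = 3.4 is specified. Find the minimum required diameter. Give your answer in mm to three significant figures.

d = 174 mm

σ_allow = 165/3.4 = 48.53 MPa.
For a solid circular section σ = 32M/(πd³), so d³ = 32M/(π σ_allow) = 32×2.5300×10^7/(π×48.53) = 5.310×10^6 mm³.
d = 174.5 mm.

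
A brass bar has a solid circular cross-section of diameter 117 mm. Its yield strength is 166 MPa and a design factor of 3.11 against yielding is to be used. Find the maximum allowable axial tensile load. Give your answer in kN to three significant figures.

σ_allow = 166/3.11 = 53.38 MPa.
A = πd²/4 = π×117²/4 = 10750 mm².
F_allow = σ_allow × A = 53.38×10750 = 573900 N.

F_allow = 574 kN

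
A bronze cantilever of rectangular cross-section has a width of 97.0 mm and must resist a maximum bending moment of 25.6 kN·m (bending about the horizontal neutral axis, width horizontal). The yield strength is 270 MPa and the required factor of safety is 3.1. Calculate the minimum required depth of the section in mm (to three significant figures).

h = 135 mm

σ_allow = 270/3.1 = 87.10 MPa.
For a rectangular section σ = 6M/(bh²), so h² = 6M/(b σ_allow) = 6×2.5600×10^7/(97.0×87.10) = 18180 mm².
h = 134.8 mm.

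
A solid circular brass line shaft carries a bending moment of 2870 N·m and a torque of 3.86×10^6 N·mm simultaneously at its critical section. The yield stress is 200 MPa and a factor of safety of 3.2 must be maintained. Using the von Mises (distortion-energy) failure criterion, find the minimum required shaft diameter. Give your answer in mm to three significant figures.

d = 89.5 mm

σ_allow = σ_y/n = 200/3.2 = 62.50 MPa.
For a solid shaft σ_b = 32M/(πd³) and τ = 16T/(πd³), so the von Mises stress is σ' = (16/πd³)·√(4M²+3T²).
√(4M²+3T²) = √(4×(2.870×10^6)² + 3×(3.860×10^6)²) = 8.812×10^6 N·mm.
d³ = 16×8.812×10^6/(π×62.50) = 718000 mm³.
d = 89.55 mm.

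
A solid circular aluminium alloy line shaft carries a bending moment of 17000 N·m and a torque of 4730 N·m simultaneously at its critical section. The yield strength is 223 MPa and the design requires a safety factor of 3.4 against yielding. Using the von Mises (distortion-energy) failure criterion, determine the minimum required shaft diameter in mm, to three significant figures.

d = 140 mm

σ_allow = σ_y/n = 223/3.4 = 65.59 MPa.
For a solid shaft σ_b = 32M/(πd³) and τ = 16T/(πd³), so the von Mises stress is σ' = (16/πd³)·√(4M²+3T²).
√(4M²+3T²) = √(4×(1.700×10^7)² + 3×(4.730×10^6)²) = 3.497×10^7 N·mm.
d³ = 16×3.497×10^7/(π×65.59) = 2.716×10^6 mm³.
d = 139.5 mm.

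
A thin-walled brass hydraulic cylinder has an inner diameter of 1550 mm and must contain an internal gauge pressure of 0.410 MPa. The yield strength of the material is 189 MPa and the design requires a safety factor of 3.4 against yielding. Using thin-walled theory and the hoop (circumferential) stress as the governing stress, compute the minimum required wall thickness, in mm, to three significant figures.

σ_allow = 189/3.4 = 55.59 MPa.
Hoop stress σ_h = pD/(2t), so t = pD/(2σ_allow) = 0.410×1550/(2×55.59) = 5.716 mm.

t = 5.72 mm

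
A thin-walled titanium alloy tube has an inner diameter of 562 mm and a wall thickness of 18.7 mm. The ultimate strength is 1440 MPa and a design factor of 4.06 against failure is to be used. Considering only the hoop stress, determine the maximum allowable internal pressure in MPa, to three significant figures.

σ_allow = 1440/4.06 = 354.7 MPa.
σ_h = pD/(2t) → p_allow = 2σ_allow t/D = 2×354.7×18.7/562 = 23.60 MPa.

p_allow = 23.6 MPa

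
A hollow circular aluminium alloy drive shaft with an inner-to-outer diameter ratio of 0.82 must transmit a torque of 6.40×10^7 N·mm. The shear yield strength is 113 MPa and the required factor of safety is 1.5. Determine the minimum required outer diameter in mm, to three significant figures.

d_o = 199 mm

τ_allow = 113/1.5 = 75.33 MPa.
For a hollow shaft τ = 16T/[πd_o³(1−k⁴)] with k = 0.82, so 1−k⁴ = 0.5479.
d_o³ = 16T/[π τ_allow (1−k⁴)] = 16×6.4000×10^7/(π×75.33×0.5479) = 7.897×10^6 mm³.
d_o = 199.1 mm.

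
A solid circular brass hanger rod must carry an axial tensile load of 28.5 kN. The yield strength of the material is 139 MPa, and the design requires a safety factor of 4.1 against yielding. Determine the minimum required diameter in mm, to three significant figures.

d = 32.7 mm

Allowable stress σ_allow = 139/4.1 = 33.90 MPa.
Required area A = F/σ_allow = 28500/33.90 = 840.6 mm².
A = πd²/4 → d = √(4A/π) = 32.72 mm.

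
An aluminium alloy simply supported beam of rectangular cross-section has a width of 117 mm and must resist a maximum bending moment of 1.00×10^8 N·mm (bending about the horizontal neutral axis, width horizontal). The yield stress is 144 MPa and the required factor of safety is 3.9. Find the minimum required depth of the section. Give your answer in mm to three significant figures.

h = 373 mm

σ_allow = 144/3.9 = 36.92 MPa.
For a rectangular section σ = 6M/(bh²), so h² = 6M/(b σ_allow) = 6×1.0000×10^8/(117×36.92) = 138900 mm².
h = 372.7 mm.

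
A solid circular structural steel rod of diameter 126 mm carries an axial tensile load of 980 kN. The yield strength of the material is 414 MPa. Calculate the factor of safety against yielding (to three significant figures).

A = πd²/4 = 12470 mm².
σ = F/A = 980000/12470 = 78.60 MPa.
n = 414/78.60 = 5.268.

n = 5.27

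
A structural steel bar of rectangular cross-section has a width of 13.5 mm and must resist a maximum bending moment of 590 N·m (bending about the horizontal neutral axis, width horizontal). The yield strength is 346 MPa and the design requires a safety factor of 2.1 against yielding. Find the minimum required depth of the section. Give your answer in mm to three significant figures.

σ_allow = 346/2.1 = 164.8 MPa.
For a rectangular section σ = 6M/(bh²), so h² = 6M/(b σ_allow) = 6×590000/(13.5×164.8) = 1592 mm².
h = 39.89 mm.

h = 39.9 mm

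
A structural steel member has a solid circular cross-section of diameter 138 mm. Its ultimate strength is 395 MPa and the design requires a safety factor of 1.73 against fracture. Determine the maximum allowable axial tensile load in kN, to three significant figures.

F_allow = 3420 kN

σ_allow = 395/1.73 = 228.3 MPa.
A = πd²/4 = π×138²/4 = 14960 mm².
F_allow = σ_allow × A = 228.3×14960 = 3.415×10^6 N.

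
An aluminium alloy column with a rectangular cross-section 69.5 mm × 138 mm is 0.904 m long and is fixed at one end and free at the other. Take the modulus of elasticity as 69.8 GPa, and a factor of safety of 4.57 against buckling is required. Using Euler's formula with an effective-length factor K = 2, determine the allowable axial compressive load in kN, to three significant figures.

Buckling occurs about the weak axis: I_min = h·b³/12 = 138×69.5³/12 = 3.861×10^6 mm⁴ (b = 69.5 mm is the smaller dimension).
Effective length L_e = KL = 2×0.904 m = 1808 mm.
Euler critical load P_cr = π²EI/L_e² = π²×69800×3.861×10^6/1808² = 813600 N.
P_allow = P_cr/n = 813600/4.57 = 178000 N.

P_allow = 178 kN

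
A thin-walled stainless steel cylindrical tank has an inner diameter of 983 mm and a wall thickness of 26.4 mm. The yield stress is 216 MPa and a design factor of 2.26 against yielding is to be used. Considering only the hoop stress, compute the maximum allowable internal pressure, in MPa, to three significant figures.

σ_allow = 216/2.26 = 95.58 MPa.
σ_h = pD/(2t) → p_allow = 2σ_allow t/D = 2×95.58×26.4/983 = 5.134 MPa.

p_allow = 5.13 MPa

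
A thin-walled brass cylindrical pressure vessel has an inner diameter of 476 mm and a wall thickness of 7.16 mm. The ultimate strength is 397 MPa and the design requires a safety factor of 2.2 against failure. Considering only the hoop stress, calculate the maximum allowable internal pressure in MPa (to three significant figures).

p_allow = 5.43 MPa

σ_allow = 397/2.2 = 180.5 MPa.
σ_h = pD/(2t) → p_allow = 2σ_allow t/D = 2×180.5×7.16/476 = 5.429 MPa.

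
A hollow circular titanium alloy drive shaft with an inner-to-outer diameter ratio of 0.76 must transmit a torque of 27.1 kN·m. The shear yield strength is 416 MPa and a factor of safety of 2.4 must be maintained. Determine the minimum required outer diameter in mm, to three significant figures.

d_o = 106 mm

τ_allow = 416/2.4 = 173.3 MPa.
For a hollow shaft τ = 16T/[πd_o³(1−k⁴)] with k = 0.76, so 1−k⁴ = 0.6664.
d_o³ = 16T/[π τ_allow (1−k⁴)] = 16×2.7100×10^7/(π×173.3×0.6664) = 1.195×10^6 mm³.
d_o = 106.1 mm.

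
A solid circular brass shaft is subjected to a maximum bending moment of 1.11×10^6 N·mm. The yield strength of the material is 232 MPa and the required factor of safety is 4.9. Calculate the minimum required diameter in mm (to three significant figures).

σ_allow = 232/4.9 = 47.35 MPa.
For a solid circular section σ = 32M/(πd³), so d³ = 32M/(π σ_allow) = 32×1110000/(π×47.35) = 238800 mm³.
d = 62.04 mm.

d = 62.0 mm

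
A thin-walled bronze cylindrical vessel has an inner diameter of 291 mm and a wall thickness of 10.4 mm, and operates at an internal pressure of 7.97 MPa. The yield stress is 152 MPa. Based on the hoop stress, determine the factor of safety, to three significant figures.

n = 1.36

σ_h = pD/(2t) = 7.97×291/(2×10.4) = 111.5 MPa.
n = 152/111.5 = 1.363.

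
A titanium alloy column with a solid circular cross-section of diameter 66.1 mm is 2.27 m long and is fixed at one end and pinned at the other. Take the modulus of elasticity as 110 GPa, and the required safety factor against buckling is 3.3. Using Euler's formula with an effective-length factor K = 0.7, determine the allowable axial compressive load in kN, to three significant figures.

P_allow = 122 kN

I = πd⁴/64 = π×66.1⁴/64 = 937100 mm⁴.
Effective length L_e = KL = 0.7×2.27 m = 1589 mm.
Euler critical load P_cr = π²EI/L_e² = π²×110000×937100/1589² = 402900 N.
P_allow = P_cr/n = 402900/3.3 = 122100 N.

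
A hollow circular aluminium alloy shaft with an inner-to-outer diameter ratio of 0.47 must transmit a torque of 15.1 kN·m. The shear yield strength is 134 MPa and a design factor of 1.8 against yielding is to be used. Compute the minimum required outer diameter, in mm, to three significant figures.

d_o = 103 mm

τ_allow = 134/1.8 = 74.44 MPa.
For a hollow shaft τ = 16T/[πd_o³(1−k⁴)] with k = 0.47, so 1−k⁴ = 0.9512.
d_o³ = 16T/[π τ_allow (1−k⁴)] = 16×1.5100×10^7/(π×74.44×0.9512) = 1.086×10^6 mm³.
d_o = 102.8 mm.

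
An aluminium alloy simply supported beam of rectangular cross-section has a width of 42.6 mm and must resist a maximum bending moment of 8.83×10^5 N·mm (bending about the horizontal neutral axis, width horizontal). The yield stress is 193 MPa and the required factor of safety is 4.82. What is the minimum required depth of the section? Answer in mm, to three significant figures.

σ_allow = 193/4.82 = 40.04 MPa.
For a rectangular section σ = 6M/(bh²), so h² = 6M/(b σ_allow) = 6×883000/(42.6×40.04) = 3106 mm².
h = 55.73 mm.

h = 55.7 mm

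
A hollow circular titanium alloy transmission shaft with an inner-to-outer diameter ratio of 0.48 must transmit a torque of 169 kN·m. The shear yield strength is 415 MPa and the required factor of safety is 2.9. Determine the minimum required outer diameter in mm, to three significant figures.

d_o = 185 mm

τ_allow = 415/2.9 = 143.1 MPa.
For a hollow shaft τ = 16T/[πd_o³(1−k⁴)] with k = 0.48, so 1−k⁴ = 0.9469.
d_o³ = 16T/[π τ_allow (1−k⁴)] = 16×1.6900×10^8/(π×143.1×0.9469) = 6.352×10^6 mm³.
d_o = 185.2 mm.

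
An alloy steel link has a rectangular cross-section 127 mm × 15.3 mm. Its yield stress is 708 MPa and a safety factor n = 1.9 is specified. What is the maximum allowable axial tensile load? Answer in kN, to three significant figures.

F_allow = 724 kN

σ_allow = 708/1.9 = 372.6 MPa.
A = 127×15.3 = 1943 mm².
F_allow = σ_allow × A = 372.6×1943 = 724100 N.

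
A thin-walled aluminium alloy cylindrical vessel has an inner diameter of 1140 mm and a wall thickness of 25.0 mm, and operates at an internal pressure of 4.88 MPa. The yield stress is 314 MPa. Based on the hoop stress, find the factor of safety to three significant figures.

n = 2.82

σ_h = pD/(2t) = 4.88×1140/(2×25.0) = 111.3 MPa.
n = 314/111.3 = 2.822.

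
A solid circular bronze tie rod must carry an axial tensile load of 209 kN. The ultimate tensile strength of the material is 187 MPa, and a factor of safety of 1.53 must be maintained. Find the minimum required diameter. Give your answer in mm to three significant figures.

Allowable stress σ_allow = 187/1.53 = 122.2 MPa.
Required area A = F/σ_allow = 209000/122.2 = 1710 mm².
A = πd²/4 → d = √(4A/π) = 46.66 mm.

d = 46.7 mm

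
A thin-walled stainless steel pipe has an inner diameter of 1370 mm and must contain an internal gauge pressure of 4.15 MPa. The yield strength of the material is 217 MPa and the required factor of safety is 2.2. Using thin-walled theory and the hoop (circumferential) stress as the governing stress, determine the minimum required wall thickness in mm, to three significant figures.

t = 28.8 mm

σ_allow = 217/2.2 = 98.64 MPa.
Hoop stress σ_h = pD/(2t), so t = pD/(2σ_allow) = 4.15×1370/(2×98.64) = 28.82 mm.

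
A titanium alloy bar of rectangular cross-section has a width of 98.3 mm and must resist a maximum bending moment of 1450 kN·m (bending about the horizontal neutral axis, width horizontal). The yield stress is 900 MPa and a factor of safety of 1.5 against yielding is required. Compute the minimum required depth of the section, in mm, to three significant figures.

h = 384 mm

σ_allow = 900/1.5 = 600.0 MPa.
For a rectangular section σ = 6M/(bh²), so h² = 6M/(b σ_allow) = 6×1.4500×10^9/(98.3×600.0) = 147500 mm².
h = 384.1 mm.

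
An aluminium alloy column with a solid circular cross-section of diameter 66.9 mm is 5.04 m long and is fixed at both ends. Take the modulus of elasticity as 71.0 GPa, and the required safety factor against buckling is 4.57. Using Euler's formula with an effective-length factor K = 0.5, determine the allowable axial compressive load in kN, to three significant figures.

I = πd⁴/64 = π×66.9⁴/64 = 983300 mm⁴.
Effective length L_e = KL = 0.5×5.04 m = 2520 mm.
Euler critical load P_cr = π²EI/L_e² = π²×71000×983300/2520² = 108500 N.
P_allow = P_cr/n = 108500/4.57 = 23740 N.

P_allow = 23.7 kN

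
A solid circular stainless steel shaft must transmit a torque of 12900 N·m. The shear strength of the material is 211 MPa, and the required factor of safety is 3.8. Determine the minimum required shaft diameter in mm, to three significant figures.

d = 106 mm

Allowable shear stress τ_allow = 211/3.8 = 55.53 MPa.
For a solid shaft τ = 16T/(πd³), so d³ = 16T/(π τ_allow) = 16×1.2900×10^7/(π×55.53) = 1.183×10^6 mm³.
d = (1.183×10^6)^(1/3) = 105.8 mm.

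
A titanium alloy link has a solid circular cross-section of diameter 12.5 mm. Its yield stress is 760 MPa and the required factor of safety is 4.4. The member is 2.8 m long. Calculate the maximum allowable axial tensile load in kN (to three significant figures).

σ_allow = 760/4.4 = 172.7 MPa.
A = πd²/4 = π×12.5²/4 = 122.7 mm².
F_allow = σ_allow × A = 172.7×122.7 = 21200 N.

F_allow = 21.2 kN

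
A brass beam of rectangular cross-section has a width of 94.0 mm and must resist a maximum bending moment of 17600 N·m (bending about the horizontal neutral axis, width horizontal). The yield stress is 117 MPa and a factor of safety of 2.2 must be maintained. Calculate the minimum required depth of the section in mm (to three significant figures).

σ_allow = 117/2.2 = 53.18 MPa.
For a rectangular section σ = 6M/(bh²), so h² = 6M/(b σ_allow) = 6×1.7600×10^7/(94.0×53.18) = 21120 mm².
h = 145.3 mm.

h = 145 mm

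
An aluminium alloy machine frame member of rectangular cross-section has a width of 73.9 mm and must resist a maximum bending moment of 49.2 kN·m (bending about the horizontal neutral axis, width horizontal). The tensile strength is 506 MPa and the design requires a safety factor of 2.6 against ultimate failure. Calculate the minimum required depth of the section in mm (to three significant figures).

h = 143 mm

σ_allow = 506/2.6 = 194.6 MPa.
For a rectangular section σ = 6M/(bh²), so h² = 6M/(b σ_allow) = 6×4.9200×10^7/(73.9×194.6) = 20530 mm².
h = 143.3 mm.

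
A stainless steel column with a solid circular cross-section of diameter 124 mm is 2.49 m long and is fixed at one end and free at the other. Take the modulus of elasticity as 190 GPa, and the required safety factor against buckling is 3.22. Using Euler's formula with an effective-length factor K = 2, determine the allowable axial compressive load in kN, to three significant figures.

P_allow = 273 kN

I = πd⁴/64 = π×124⁴/64 = 1.161×10^7 mm⁴.
Effective length L_e = KL = 2×2.49 m = 4980 mm.
Euler critical load P_cr = π²EI/L_e² = π²×190000×1.161×10^7/4980² = 877500 N.
P_allow = P_cr/n = 877500/3.22 = 272500 N.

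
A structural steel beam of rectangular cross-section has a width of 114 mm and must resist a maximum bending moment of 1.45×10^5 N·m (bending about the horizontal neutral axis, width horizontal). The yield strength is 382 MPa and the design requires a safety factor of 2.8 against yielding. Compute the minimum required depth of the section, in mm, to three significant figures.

σ_allow = 382/2.8 = 136.4 MPa.
For a rectangular section σ = 6M/(bh²), so h² = 6M/(b σ_allow) = 6×1.4500×10^8/(114×136.4) = 55940 mm².
h = 236.5 mm.

h = 237 mm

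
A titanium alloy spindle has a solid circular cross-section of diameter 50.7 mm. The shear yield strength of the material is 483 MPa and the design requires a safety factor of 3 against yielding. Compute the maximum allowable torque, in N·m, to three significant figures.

T_allow = 4120 N·m

τ_allow = 483/3 = 161.0 MPa.
For a solid shaft T_allow = τ_allow·πd³/16; πd³/16 = π×50.7³/16 = 25590 mm³.
T_allow = 161.0×25590 = 4.120×10^6 N·mm = 4120 N·m.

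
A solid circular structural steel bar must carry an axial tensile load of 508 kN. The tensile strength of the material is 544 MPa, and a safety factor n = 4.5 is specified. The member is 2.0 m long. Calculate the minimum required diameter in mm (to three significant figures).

d = 73.1 mm

Allowable stress σ_allow = 544/4.5 = 120.9 MPa.
Required area A = F/σ_allow = 508000/120.9 = 4202 mm².
A = πd²/4 → d = √(4A/π) = 73.15 mm.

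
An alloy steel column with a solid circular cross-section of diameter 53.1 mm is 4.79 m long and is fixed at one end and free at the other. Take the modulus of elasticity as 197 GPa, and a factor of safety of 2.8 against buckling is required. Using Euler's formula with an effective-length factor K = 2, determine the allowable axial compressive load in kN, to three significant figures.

P_allow = 2.95 kN

I = πd⁴/64 = π×53.1⁴/64 = 390300 mm⁴.
Effective length L_e = KL = 2×4.79 m = 9580 mm.
Euler critical load P_cr = π²EI/L_e² = π²×197000×390300/9580² = 8268 N.
P_allow = P_cr/n = 8268/2.8 = 2953 N.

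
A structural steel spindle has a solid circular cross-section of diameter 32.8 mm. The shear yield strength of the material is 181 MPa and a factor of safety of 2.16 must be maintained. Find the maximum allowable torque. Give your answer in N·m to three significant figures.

T_allow = 581 N·m

τ_allow = 181/2.16 = 83.80 MPa.
For a solid shaft T_allow = τ_allow·πd³/16; πd³/16 = π×32.8³/16 = 6929 mm³.
T_allow = 83.80×6929 = 580600 N·mm = 580.6 N·m.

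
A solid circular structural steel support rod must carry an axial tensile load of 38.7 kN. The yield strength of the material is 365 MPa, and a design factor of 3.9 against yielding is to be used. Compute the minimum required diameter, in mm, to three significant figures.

d = 22.9 mm

Allowable stress σ_allow = 365/3.9 = 93.59 MPa.
Required area A = F/σ_allow = 38700/93.59 = 413.5 mm².
A = πd²/4 → d = √(4A/π) = 22.95 mm.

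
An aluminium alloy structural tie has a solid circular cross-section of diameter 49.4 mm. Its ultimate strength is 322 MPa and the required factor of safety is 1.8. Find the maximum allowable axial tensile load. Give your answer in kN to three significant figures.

F_allow = 343 kN

σ_allow = 322/1.8 = 178.9 MPa.
A = πd²/4 = π×49.4²/4 = 1917 mm².
F_allow = σ_allow × A = 178.9×1917 = 342900 N.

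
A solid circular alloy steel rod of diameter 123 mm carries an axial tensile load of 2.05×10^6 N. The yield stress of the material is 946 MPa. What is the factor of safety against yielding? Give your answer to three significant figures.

A = πd²/4 = 11880 mm².
σ = F/A = 2050000/11880 = 172.5 MPa.
n = 946/172.5 = 5.483.

n = 5.48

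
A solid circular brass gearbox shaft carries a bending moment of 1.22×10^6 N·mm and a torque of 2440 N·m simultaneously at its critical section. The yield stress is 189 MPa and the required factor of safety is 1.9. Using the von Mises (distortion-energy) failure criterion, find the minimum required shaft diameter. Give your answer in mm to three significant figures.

d = 63.0 mm

σ_allow = σ_y/n = 189/1.9 = 99.47 MPa.
For a solid shaft σ_b = 32M/(πd³) and τ = 16T/(πd³), so the von Mises stress is σ' = (16/πd³)·√(4M²+3T²).
√(4M²+3T²) = √(4×(1.220×10^6)² + 3×(2.440×10^6)²) = 4.880×10^6 N·mm.
d³ = 16×4.880×10^6/(π×99.47) = 249900 mm³.
d = 62.98 mm.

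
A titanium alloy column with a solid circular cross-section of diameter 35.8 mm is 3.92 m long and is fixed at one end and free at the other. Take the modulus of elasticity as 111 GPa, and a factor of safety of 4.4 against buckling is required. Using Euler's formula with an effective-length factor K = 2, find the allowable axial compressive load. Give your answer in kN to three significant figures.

P_allow = 0.327 kN

I = πd⁴/64 = π×35.8⁴/64 = 80630 mm⁴.
Effective length L_e = KL = 2×3.92 m = 7840 mm.
Euler critical load P_cr = π²EI/L_e² = π²×111000×80630/7840² = 1437 N.
P_allow = P_cr/n = 1437/4.4 = 326.6 N.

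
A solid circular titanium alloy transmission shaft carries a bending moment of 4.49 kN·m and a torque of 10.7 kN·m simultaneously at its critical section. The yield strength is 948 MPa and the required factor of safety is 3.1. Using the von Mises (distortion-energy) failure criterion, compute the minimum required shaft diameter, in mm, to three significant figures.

d = 70.0 mm

σ_allow = σ_y/n = 948/3.1 = 305.8 MPa.
For a solid shaft σ_b = 32M/(πd³) and τ = 16T/(πd³), so the von Mises stress is σ' = (16/πd³)·√(4M²+3T²).
√(4M²+3T²) = √(4×(4.490×10^6)² + 3×(1.070×10^7)²) = 2.059×10^7 N·mm.
d³ = 16×2.059×10^7/(π×305.8) = 343000 mm³.
d = 70.00 mm.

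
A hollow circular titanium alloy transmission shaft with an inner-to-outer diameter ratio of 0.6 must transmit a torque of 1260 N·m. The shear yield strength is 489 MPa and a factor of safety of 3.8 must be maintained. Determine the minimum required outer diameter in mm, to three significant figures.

τ_allow = 489/3.8 = 128.7 MPa.
For a hollow shaft τ = 16T/[πd_o³(1−k⁴)] with k = 0.6, so 1−k⁴ = 0.8704.
d_o³ = 16T/[π τ_allow (1−k⁴)] = 16×1260000/(π×128.7×0.8704) = 57290 mm³.
d_o = 38.55 mm.

d_o = 38.6 mm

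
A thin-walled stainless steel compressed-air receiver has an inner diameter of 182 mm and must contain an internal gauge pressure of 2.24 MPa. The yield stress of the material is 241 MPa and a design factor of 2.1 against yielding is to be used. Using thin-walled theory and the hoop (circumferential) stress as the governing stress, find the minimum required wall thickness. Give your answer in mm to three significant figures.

σ_allow = 241/2.1 = 114.8 MPa.
Hoop stress σ_h = pD/(2t), so t = pD/(2σ_allow) = 2.24×182/(2×114.8) = 1.776 mm.

t = 1.78 mm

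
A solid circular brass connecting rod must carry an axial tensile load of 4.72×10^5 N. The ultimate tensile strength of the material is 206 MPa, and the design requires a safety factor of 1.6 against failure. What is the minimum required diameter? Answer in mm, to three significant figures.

d = 68.3 mm

Allowable stress σ_allow = 206/1.6 = 128.8 MPa.
Required area A = F/σ_allow = 472000/128.8 = 3666 mm².
A = πd²/4 → d = √(4A/π) = 68.32 mm.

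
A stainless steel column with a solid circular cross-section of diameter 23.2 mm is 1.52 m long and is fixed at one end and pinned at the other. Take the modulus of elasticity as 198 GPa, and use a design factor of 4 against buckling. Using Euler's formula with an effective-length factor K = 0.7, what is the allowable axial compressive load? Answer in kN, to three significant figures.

I = πd⁴/64 = π×23.2⁴/64 = 14220 mm⁴.
Effective length L_e = KL = 0.7×1.52 m = 1064 mm.
Euler critical load P_cr = π²EI/L_e² = π²×198000×14220/1064² = 24550 N.
P_allow = P_cr/n = 24550/4 = 6137 N.

P_allow = 6.14 kN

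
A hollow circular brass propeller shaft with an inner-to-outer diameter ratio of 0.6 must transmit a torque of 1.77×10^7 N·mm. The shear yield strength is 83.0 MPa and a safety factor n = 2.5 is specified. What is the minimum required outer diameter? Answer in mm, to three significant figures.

d_o = 146 mm

τ_allow = 83.0/2.5 = 33.20 MPa.
For a hollow shaft τ = 16T/[πd_o³(1−k⁴)] with k = 0.6, so 1−k⁴ = 0.8704.
d_o³ = 16T/[π τ_allow (1−k⁴)] = 16×1.7700×10^7/(π×33.20×0.8704) = 3.120×10^6 mm³.
d_o = 146.1 mm.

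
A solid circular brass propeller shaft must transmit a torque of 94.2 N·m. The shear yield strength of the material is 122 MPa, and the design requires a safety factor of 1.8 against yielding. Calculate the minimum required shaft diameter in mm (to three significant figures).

Allowable shear stress τ_allow = 122/1.8 = 67.78 MPa.
For a solid shaft τ = 16T/(πd³), so d³ = 16T/(π τ_allow) = 16×94200/(π×67.78) = 7078 mm³.
d = (7078)^(1/3) = 19.20 mm.

d = 19.2 mm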